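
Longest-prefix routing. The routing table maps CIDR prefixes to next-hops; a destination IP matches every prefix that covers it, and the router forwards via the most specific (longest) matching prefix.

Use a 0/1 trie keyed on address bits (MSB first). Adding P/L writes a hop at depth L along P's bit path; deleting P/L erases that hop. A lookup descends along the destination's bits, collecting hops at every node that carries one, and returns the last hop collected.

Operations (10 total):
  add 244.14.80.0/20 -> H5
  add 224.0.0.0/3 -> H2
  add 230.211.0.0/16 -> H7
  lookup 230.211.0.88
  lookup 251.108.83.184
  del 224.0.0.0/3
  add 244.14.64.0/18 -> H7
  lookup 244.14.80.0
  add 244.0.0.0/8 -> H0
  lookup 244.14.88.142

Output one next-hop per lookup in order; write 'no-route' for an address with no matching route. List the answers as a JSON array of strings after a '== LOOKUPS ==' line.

Apply in order:
  add 244.14.80.0/20 -> H5 at depth 20
  add 224.0.0.0/3 -> H2 at depth 3
  add 230.211.0.0/16 -> H7 at depth 16
  ? 230.211.0.88  path d0:-→d1:-→d2:-→d3:H2→d4:-→d5:-→d6:-→d7:-→d8:-→d9:-→d10:-→d11:-→d12:-→d13:-→d14:-→d15:-→d16:H7  best=H7
  ? 251.108.83.184  path d0:-→d1:-→d2:-→d3:H2→d4:-  best=H2
  - 224.0.0.0/3 clear@3
  add 244.14.64.0/18 -> H7 at depth 18
  ? 244.14.80.0  path d0:-→d1:-→d2:-→d3:-→d4:-→d5:-→d6:-→d7:-→d8:-→d9:-→d10:-→d11:-→d12:-→d13:-→d14:-→d15:-→d16:-→d17:-→d18:H7→d19:-→d20:H5  best=H5
  add 244.0.0.0/8 -> H0 at depth 8
  ? 244.14.88.142  path d0:-→d1:-→d2:-→d3:-→d4:-→d5:-→d6:-→d7:-→d8:H0→d9:-→d10:-→d11:-→d12:-→d13:-→d14:-→d15:-→d16:-→d17:-→d18:H7→d19:-→d20:H5  best=H5

== LOOKUPS ==
["H7","H2","H5","H5"]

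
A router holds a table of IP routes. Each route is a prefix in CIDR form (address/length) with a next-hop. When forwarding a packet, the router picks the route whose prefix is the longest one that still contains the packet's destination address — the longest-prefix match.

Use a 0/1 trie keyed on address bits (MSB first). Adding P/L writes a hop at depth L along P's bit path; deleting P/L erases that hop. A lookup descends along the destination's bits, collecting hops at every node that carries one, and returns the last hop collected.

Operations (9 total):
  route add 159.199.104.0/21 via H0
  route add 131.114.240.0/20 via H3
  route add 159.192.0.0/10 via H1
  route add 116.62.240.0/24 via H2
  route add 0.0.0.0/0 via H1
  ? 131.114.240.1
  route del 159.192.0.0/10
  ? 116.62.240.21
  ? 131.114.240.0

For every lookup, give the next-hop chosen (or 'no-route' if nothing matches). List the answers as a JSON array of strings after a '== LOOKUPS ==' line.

Process each operation:
  + 159.199.104.0/21 (H0) depth=21
  + 131.114.240.0/20 (H3) depth=20
  + 159.192.0.0/10 (H1) depth=10
  + 116.62.240.0/24 (H2) depth=24
  + 0.0.0.0/0 (H1) depth=0
  lookup 131.114.240.1: bits 10000011011100101111 walk d0:H1→d1:-→d2:-→d3:-→d4:-→d5:-→d6:-→d7:-→d8:-→d9:-→d10:-→d11:-→d12:-→d13:-→d14:-→d15:-→d16:-→d17:-→d18:-→d19:-→d20:H3 -> H3
  - 159.192.0.0/10 clear@10
  lookup 116.62.240.21: bits 011101000011111011110000 walk d0:H1→d1:-→d2:-→d3:-→d4:-→d5:-→d6:-→d7:-→d8:-→d9:-→d10:-→d11:-→d12:-→d13:-→d14:-→d15:-→d16:-→d17:-→d18:-→d19:-→d20:-→d21:-→d22:-→d23:-→d24:H2 -> H2
  lookup 131.114.240.0: bits 10000011011100101111 walk d0:H1→d1:-→d2:-→d3:-→d4:-→d5:-→d6:-→d7:-→d8:-→d9:-→d10:-→d11:-→d12:-→d13:-→d14:-→d15:-→d16:-→d17:-→d18:-→d19:-→d20:H3 -> H3

== LOOKUPS ==
["H3","H2","H3"]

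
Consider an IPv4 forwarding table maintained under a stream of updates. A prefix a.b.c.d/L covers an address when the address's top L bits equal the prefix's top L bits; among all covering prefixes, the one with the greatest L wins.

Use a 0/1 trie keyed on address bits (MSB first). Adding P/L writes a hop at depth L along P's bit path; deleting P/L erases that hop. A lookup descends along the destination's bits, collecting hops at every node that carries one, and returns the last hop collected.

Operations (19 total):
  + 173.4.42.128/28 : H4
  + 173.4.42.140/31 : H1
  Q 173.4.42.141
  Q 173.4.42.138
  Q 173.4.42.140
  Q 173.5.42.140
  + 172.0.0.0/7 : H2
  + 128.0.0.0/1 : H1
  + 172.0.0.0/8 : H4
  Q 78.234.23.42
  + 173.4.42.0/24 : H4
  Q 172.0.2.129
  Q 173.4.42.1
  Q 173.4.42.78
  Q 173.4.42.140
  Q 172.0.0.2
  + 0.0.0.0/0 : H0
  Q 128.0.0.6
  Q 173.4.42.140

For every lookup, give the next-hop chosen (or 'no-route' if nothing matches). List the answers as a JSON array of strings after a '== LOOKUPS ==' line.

Process each operation:
  + 173.4.42.128/28 (H4) depth=28
  + 173.4.42.140/31 (H1) depth=31
  Q 173.4.42.141: descend 1010110100000100001010101000110 ; hops seen [H4,H1] ; pick H1
  Q 173.4.42.138: descend 10101101000001000010101010001 ; hops seen [H4] ; pick H4
  Q 173.4.42.140: descend 1010110100000100001010101000110 ; hops seen [H4,H1] ; pick H1
  Q 173.5.42.140: descend 101011010000010 ; hops seen [∅] ; pick no-route
  + 172.0.0.0/7 (H2) depth=7
  + 128.0.0.0/1 (H1) depth=1
  + 172.0.0.0/8 (H4) depth=8
  Q 78.234.23.42: descend ε ; hops seen [∅] ; pick no-route
  + 173.4.42.0/24 (H4) depth=24
  Q 172.0.2.129: descend 10101100 ; hops seen [H1,H2,H4] ; pick H4
  Q 173.4.42.1: descend 101011010000010000101010 ; hops seen [H1,H2,H4] ; pick H4
  Q 173.4.42.78: descend 101011010000010000101010 ; hops seen [H1,H2,H4] ; pick H4
  Q 173.4.42.140: descend 1010110100000100001010101000110 ; hops seen [H1,H2,H4,H4,H1] ; pick H1
  Q 172.0.0.2: descend 10101100 ; hops seen [H1,H2,H4] ; pick H4
  + 0.0.0.0/0 (H0) depth=0
  Q 128.0.0.6: descend 10 ; hops seen [H0,H1] ; pick H1
  Q 173.4.42.140: descend 1010110100000100001010101000110 ; hops seen [H0,H1,H2,H4,H4,H1] ; pick H1

== LOOKUPS ==
["H1","H4","H1","no-route","no-route","H4","H4","H4","H1","H4","H1","H1"]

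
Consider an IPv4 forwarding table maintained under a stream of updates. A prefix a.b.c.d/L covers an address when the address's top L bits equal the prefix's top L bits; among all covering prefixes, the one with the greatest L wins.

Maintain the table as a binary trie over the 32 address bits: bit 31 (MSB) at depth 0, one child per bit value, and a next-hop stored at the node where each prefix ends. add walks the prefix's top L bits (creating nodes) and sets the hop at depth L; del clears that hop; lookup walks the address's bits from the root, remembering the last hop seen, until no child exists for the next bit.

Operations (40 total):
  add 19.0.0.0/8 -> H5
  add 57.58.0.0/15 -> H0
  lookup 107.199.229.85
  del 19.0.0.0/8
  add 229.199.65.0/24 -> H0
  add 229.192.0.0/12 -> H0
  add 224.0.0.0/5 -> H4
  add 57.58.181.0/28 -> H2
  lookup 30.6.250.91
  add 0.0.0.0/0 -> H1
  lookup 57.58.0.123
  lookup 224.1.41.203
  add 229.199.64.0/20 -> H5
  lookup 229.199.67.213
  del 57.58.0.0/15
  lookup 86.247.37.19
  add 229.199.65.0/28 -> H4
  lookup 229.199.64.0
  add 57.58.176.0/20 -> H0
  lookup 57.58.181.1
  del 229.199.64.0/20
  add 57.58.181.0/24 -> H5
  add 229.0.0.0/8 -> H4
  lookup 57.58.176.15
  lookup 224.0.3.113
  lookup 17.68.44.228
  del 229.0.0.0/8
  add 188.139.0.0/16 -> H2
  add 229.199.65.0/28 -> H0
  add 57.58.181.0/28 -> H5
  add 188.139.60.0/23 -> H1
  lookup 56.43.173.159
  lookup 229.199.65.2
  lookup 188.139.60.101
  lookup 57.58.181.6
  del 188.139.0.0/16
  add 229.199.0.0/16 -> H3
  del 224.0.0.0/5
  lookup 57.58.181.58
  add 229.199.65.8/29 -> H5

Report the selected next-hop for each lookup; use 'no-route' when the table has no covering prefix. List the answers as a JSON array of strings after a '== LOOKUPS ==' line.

Process each operation:
  add 19.0.0.0/8 -> H5 at depth 8
  add 57.58.0.0/15 -> H0 at depth 15
  lookup 107.199.229.85: bits 0 walk d0:-→d1:- -> no-route
  del 19.0.0.0/8 (clear depth 8)
  add 229.199.65.0/24 -> H0 at depth 24
  add 229.192.0.0/12 -> H0 at depth 12
  add 224.0.0.0/5 -> H4 at depth 5
  add 57.58.181.0/28 -> H2 at depth 28
  lookup 30.6.250.91: bits 0001 walk d0:-→d1:-→d2:-→d3:-→d4:- -> no-route
  add 0.0.0.0/0 -> H1 at depth 0
  lookup 57.58.0.123: bits 0011100100111010 walk d0:H1→d1:-→d2:-→d3:-→d4:-→d5:-→d6:-→d7:-→d8:-→d9:-→d10:-→d11:-→d12:-→d13:-→d14:-→d15:H0→d16:- -> H0
  lookup 224.1.41.203: bits 11100 walk d0:H1→d1:-→d2:-→d3:-→d4:-→d5:H4 -> H4
  add 229.199.64.0/20 -> H5 at depth 20
  lookup 229.199.67.213: bits 1110010111000111010000 walk d0:H1→d1:-→d2:-→d3:-→d4:-→d5:H4→d6:-→d7:-→d8:-→d9:-→d10:-→d11:-→d12:H0→d13:-→d14:-→d15:-→d16:-→d17:-→d18:-→d19:-→d20:H5→d21:-→d22:- -> H5
  del 57.58.0.0/15 (clear depth 15)
  lookup 86.247.37.19: bits 0 walk d0:H1→d1:- -> H1
  add 229.199.65.0/28 -> H4 at depth 28
  lookup 229.199.64.0: bits 11100101110001110100000 walk d0:H1→d1:-→d2:-→d3:-→d4:-→d5:H4→d6:-→d7:-→d8:-→d9:-→d10:-→d11:-→d12:H0→d13:-→d14:-→d15:-→d16:-→d17:-→d18:-→d19:-→d20:H5→d21:-→d22:-→d23:- -> H5
  add 57.58.176.0/20 -> H0 at depth 20
  lookup 57.58.181.1: bits 0011100100111010101101010000 walk d0:H1→d1:-→d2:-→d3:-→d4:-→d5:-→d6:-→d7:-→d8:-→d9:-→d10:-→d11:-→d12:-→d13:-→d14:-→d15:-→d16:-→d17:-→d18:-→d19:-→d20:H0→d21:-→d22:-→d23:-→d24:-→d25:-→d26:-→d27:-→d28:H2 -> H2
  del 229.199.64.0/20 (clear depth 20)
  add 57.58.181.0/24 -> H5 at depth 24
  add 229.0.0.0/8 -> H4 at depth 8
  lookup 57.58.176.15: bits 001110010011101010110 walk d0:H1→d1:-→d2:-→d3:-→d4:-→d5:-→d6:-→d7:-→d8:-→d9:-→d10:-→d11:-→d12:-→d13:-→d14:-→d15:-→d16:-→d17:-→d18:-→d19:-→d20:H0→d21:- -> H0
  lookup 224.0.3.113: bits 11100 walk d0:H1→d1:-→d2:-→d3:-→d4:-→d5:H4 -> H4
  lookup 17.68.44.228: bits 000100 walk d0:H1→d1:-→d2:-→d3:-→d4:-→d5:-→d6:- -> H1
  del 229.0.0.0/8 (clear depth 8)
  add 188.139.0.0/16 -> H2 at depth 16
  add 229.199.65.0/28 -> H0 at depth 28
  add 57.58.181.0/28 -> H5 at depth 28
  add 188.139.60.0/23 -> H1 at depth 23
  lookup 56.43.173.159: bits 0011100 walk d0:H1→d1:-→d2:-→d3:-→d4:-→d5:-→d6:-→d7:- -> H1
  lookup 229.199.65.2: bits 1110010111000111010000010000 walk d0:H1→d1:-→d2:-→d3:-→d4:-→d5:H4→d6:-→d7:-→d8:-→d9:-→d10:-→d11:-→d12:H0→d13:-→d14:-→d15:-→d16:-→d17:-→d18:-→d19:-→d20:-→d21:-→d22:-→d23:-→d24:H0→d25:-→d26:-→d27:-→d28:H0 -> H0
  lookup 188.139.60.101: bits 10111100100010110011110 walk d0:H1→d1:-→d2:-→d3:-→d4:-→d5:-→d6:-→d7:-→d8:-→d9:-→d10:-→d11:-→d12:-→d13:-→d14:-→d15:-→d16:H2→d17:-→d18:-→d19:-→d20:-→d21:-→d22:-→d23:H1 -> H1
  lookup 57.58.181.6: bits 0011100100111010101101010000 walk d0:H1→d1:-→d2:-→d3:-→d4:-→d5:-→d6:-→d7:-→d8:-→d9:-→d10:-→d11:-→d12:-→d13:-→d14:-→d15:-→d16:-→d17:-→d18:-→d19:-→d20:H0→d21:-→d22:-→d23:-→d24:H5→d25:-→d26:-→d27:-→d28:H5 -> H5
  del 188.139.0.0/16 (clear depth 16)
  add 229.199.0.0/16 -> H3 at depth 16
  del 224.0.0.0/5 (clear depth 5)
  lookup 57.58.181.58: bits 00111001001110101011010100 walk d0:H1→d1:-→d2:-→d3:-→d4:-→d5:-→d6:-→d7:-→d8:-→d9:-→d10:-→d11:-→d12:-→d13:-→d14:-→d15:-→d16:-→d17:-→d18:-→d19:-→d20:H0→d21:-→d22:-→d23:-→d24:H5→d25:-→d26:- -> H5
  add 229.199.65.8/29 -> H5 at depth 29

== LOOKUPS ==
["no-route","no-route","H0","H4","H5","H1","H5","H2","H0","H4","H1","H1","H0","H1","H5","H5"]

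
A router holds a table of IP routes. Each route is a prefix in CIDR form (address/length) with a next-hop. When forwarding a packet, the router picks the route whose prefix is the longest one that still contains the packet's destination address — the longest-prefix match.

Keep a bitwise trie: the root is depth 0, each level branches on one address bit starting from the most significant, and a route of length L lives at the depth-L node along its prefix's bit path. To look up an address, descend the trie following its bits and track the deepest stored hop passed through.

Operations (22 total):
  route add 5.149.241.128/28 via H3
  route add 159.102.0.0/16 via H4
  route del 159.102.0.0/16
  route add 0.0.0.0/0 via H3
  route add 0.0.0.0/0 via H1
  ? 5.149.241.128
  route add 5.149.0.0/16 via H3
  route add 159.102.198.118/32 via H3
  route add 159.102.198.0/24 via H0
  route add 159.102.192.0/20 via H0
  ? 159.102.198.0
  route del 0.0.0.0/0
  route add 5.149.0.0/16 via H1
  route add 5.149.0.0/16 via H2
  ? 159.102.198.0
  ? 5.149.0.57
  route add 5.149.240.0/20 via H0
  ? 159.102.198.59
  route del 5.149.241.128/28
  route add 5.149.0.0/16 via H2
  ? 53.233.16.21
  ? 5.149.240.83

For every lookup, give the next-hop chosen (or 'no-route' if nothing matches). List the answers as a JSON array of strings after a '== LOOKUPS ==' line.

Trace:
  + 5.149.241.128/28 (H3) depth=28
  + 159.102.0.0/16 (H4) depth=16
  - 159.102.0.0/16 clear@16
  + 0.0.0.0/0 (H3) depth=0
  + 0.0.0.0/0 (H1) depth=0
  ? 5.149.241.128  path d0:H1→d1:-→d2:-→d3:-→d4:-→d5:-→d6:-→d7:-→d8:-→d9:-→d10:-→d11:-→d12:-→d13:-→d14:-→d15:-→d16:-→d17:-→d18:-→d19:-→d20:-→d21:-→d22:-→d23:-→d24:-→d25:-→d26:-→d27:-→d28:H3  best=H3
  + 5.149.0.0/16 (H3) depth=16
  + 159.102.198.118/32 (H3) depth=32
  + 159.102.198.0/24 (H0) depth=24
  + 159.102.192.0/20 (H0) depth=20
  ? 159.102.198.0  path d0:H1→d1:-→d2:-→d3:-→d4:-→d5:-→d6:-→d7:-→d8:-→d9:-→d10:-→d11:-→d12:-→d13:-→d14:-→d15:-→d16:-→d17:-→d18:-→d19:-→d20:H0→d21:-→d22:-→d23:-→d24:H0→d25:-  best=H0
  - 0.0.0.0/0 clear@0
  + 5.149.0.0/16 (H1) depth=16
  + 5.149.0.0/16 (H2) depth=16
  ? 159.102.198.0  path d0:-→d1:-→d2:-→d3:-→d4:-→d5:-→d6:-→d7:-→d8:-→d9:-→d10:-→d11:-→d12:-→d13:-→d14:-→d15:-→d16:-→d17:-→d18:-→d19:-→d20:H0→d21:-→d22:-→d23:-→d24:H0→d25:-  best=H0
  ? 5.149.0.57  path d0:-→d1:-→d2:-→d3:-→d4:-→d5:-→d6:-→d7:-→d8:-→d9:-→d10:-→d11:-→d12:-→d13:-→d14:-→d15:-→d16:H2  best=H2
  + 5.149.240.0/20 (H0) depth=20
  ? 159.102.198.59  path d0:-→d1:-→d2:-→d3:-→d4:-→d5:-→d6:-→d7:-→d8:-→d9:-→d10:-→d11:-→d12:-→d13:-→d14:-→d15:-→d16:-→d17:-→d18:-→d19:-→d20:H0→d21:-→d22:-→d23:-→d24:H0→d25:-  best=H0
  - 5.149.241.128/28 clear@28
  + 5.149.0.0/16 (H2) depth=16
  ? 53.233.16.21  path d0:-→d1:-→d2:-  best=no-route
  ? 5.149.240.83  path d0:-→d1:-→d2:-→d3:-→d4:-→d5:-→d6:-→d7:-→d8:-→d9:-→d10:-→d11:-→d12:-→d13:-→d14:-→d15:-→d16:H2→d17:-→d18:-→d19:-→d20:H0→d21:-→d22:-→d23:-  best=H0

== LOOKUPS ==
["H3","H0","H0","H2","H0","no-route","H0"]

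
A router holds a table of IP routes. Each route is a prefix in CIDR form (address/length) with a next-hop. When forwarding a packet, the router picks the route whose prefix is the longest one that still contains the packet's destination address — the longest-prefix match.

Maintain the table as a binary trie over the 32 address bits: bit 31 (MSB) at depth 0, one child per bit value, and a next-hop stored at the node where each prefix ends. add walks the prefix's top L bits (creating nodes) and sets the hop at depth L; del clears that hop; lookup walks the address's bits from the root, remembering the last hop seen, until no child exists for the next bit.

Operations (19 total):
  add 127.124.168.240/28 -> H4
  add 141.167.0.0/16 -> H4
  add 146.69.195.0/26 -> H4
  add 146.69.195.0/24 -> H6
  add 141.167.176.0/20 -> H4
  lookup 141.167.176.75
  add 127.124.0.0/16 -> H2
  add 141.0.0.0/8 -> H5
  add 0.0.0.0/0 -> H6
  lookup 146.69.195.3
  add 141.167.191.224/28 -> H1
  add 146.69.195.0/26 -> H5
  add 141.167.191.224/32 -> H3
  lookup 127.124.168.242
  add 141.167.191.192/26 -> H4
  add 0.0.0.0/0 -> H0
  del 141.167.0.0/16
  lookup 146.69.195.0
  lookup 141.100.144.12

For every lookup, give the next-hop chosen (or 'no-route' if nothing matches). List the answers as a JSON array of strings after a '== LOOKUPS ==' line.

Trace:
  + 127.124.168.240/28 (H4) depth=28
  + 141.167.0.0/16 (H4) depth=16
  + 146.69.195.0/26 (H4) depth=26
  + 146.69.195.0/24 (H6) depth=24
  + 141.167.176.0/20 (H4) depth=20
  ? 141.167.176.75  path d0:-→d1:-→d2:-→d3:-→d4:-→d5:-→d6:-→d7:-→d8:-→d9:-→d10:-→d11:-→d12:-→d13:-→d14:-→d15:-→d16:H4→d17:-→d18:-→d19:-→d20:H4  best=H4
  + 127.124.0.0/16 (H2) depth=16
  + 141.0.0.0/8 (H5) depth=8
  + 0.0.0.0/0 (H6) depth=0
  ? 146.69.195.3  path d0:H6→d1:-→d2:-→d3:-→d4:-→d5:-→d6:-→d7:-→d8:-→d9:-→d10:-→d11:-→d12:-→d13:-→d14:-→d15:-→d16:-→d17:-→d18:-→d19:-→d20:-→d21:-→d22:-→d23:-→d24:H6→d25:-→d26:H4  best=H4
  + 141.167.191.224/28 (H1) depth=28
  + 146.69.195.0/26 (H5) depth=26
  + 141.167.191.224/32 (H3) depth=32
  ? 127.124.168.242  path d0:H6→d1:-→d2:-→d3:-→d4:-→d5:-→d6:-→d7:-→d8:-→d9:-→d10:-→d11:-→d12:-→d13:-→d14:-→d15:-→d16:H2→d17:-→d18:-→d19:-→d20:-→d21:-→d22:-→d23:-→d24:-→d25:-→d26:-→d27:-→d28:H4  best=H4
  + 141.167.191.192/26 (H4) depth=26
  + 0.0.0.0/0 (H0) depth=0
  - 141.167.0.0/16 clear@16
  ? 146.69.195.0  path d0:H0→d1:-→d2:-→d3:-→d4:-→d5:-→d6:-→d7:-→d8:-→d9:-→d10:-→d11:-→d12:-→d13:-→d14:-→d15:-→d16:-→d17:-→d18:-→d19:-→d20:-→d21:-→d22:-→d23:-→d24:H6→d25:-→d26:H5  best=H5
  ? 141.100.144.12  path d0:H0→d1:-→d2:-→d3:-→d4:-→d5:-→d6:-→d7:-→d8:H5  best=H5

== LOOKUPS ==
["H4","H4","H4","H5","H5"]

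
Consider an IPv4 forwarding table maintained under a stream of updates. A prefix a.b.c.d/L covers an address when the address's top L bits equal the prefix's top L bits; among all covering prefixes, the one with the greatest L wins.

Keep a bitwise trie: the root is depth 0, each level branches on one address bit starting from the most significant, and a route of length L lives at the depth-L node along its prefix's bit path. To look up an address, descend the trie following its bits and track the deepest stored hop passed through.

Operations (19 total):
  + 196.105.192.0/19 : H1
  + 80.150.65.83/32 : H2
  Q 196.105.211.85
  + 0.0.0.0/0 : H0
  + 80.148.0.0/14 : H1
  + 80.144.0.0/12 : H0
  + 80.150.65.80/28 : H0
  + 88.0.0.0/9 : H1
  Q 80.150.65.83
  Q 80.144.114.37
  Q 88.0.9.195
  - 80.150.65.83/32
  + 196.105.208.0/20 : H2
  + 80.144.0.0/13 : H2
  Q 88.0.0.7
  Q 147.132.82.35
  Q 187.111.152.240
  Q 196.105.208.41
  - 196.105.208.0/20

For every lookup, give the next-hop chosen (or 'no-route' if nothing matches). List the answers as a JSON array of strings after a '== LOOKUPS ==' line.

Apply in order:
  + 196.105.192.0/19 (H1) depth=19
  + 80.150.65.83/32 (H2) depth=32
  lookup 196.105.211.85: bits 1100010001101001110 walk d0:-→d1:-→d2:-→d3:-→d4:-→d5:-→d6:-→d7:-→d8:-→d9:-→d10:-→d11:-→d12:-→d13:-→d14:-→d15:-→d16:-→d17:-→d18:-→d19:H1 -> H1
  + 0.0.0.0/0 (H0) depth=0
  + 80.148.0.0/14 (H1) depth=14
  + 80.144.0.0/12 (H0) depth=12
  + 80.150.65.80/28 (H0) depth=28
  + 88.0.0.0/9 (H1) depth=9
  lookup 80.150.65.83: bits 01010000100101100100000101010011 walk d0:H0→d1:-→d2:-→d3:-→d4:-→d5:-→d6:-→d7:-→d8:-→d9:-→d10:-→d11:-→d12:H0→d13:-→d14:H1→d15:-→d16:-→d17:-→d18:-→d19:-→d20:-→d21:-→d22:-→d23:-→d24:-→d25:-→d26:-→d27:-→d28:H0→d29:-→d30:-→d31:-→d32:H2 -> H2
  lookup 80.144.114.37: bits 0101000010010 walk d0:H0→d1:-→d2:-→d3:-→d4:-→d5:-→d6:-→d7:-→d8:-→d9:-→d10:-→d11:-→d12:H0→d13:- -> H0
  lookup 88.0.9.195: bits 010110000 walk d0:H0→d1:-→d2:-→d3:-→d4:-→d5:-→d6:-→d7:-→d8:-→d9:H1 -> H1
  del 80.150.65.83/32 (clear depth 32)
  + 196.105.208.0/20 (H2) depth=20
  + 80.144.0.0/13 (H2) depth=13
  lookup 88.0.0.7: bits 010110000 walk d0:H0→d1:-→d2:-→d3:-→d4:-→d5:-→d6:-→d7:-→d8:-→d9:H1 -> H1
  lookup 147.132.82.35: bits 1 walk d0:H0→d1:- -> H0
  lookup 187.111.152.240: bits 1 walk d0:H0→d1:- -> H0
  lookup 196.105.208.41: bits 11000100011010011101 walk d0:H0→d1:-→d2:-→d3:-→d4:-→d5:-→d6:-→d7:-→d8:-→d9:-→d10:-→d11:-→d12:-→d13:-→d14:-→d15:-→d16:-→d17:-→d18:-→d19:H1→d20:H2 -> H2
  del 196.105.208.0/20 (clear depth 20)

== LOOKUPS ==
["H1","H2","H0","H1","H1","H0","H0","H2"]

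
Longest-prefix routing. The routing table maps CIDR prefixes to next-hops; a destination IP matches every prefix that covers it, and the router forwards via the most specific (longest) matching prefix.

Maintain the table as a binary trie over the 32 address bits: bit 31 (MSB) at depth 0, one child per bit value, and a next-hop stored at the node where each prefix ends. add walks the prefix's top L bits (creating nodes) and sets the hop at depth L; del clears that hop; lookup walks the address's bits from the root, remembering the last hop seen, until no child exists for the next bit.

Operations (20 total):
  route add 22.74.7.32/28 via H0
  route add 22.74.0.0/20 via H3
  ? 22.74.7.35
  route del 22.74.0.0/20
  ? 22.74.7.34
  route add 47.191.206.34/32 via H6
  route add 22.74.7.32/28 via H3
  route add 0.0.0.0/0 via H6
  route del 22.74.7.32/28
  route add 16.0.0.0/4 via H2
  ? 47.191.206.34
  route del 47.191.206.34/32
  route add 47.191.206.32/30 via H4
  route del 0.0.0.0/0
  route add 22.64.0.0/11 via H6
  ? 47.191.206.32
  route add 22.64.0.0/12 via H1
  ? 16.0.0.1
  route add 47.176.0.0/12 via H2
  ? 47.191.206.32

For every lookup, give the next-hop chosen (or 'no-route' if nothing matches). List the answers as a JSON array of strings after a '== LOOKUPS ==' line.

Process each operation:
  + 22.74.7.32/28 (H0) depth=28
  + 22.74.0.0/20 (H3) depth=20
  ? 22.74.7.35  path d0:-→d1:-→d2:-→d3:-→d4:-→d5:-→d6:-→d7:-→d8:-→d9:-→d10:-→d11:-→d12:-→d13:-→d14:-→d15:-→d16:-→d17:-→d18:-→d19:-→d20:H3→d21:-→d22:-→d23:-→d24:-→d25:-→d26:-→d27:-→d28:H0  best=H0
  del 22.74.0.0/20 (clear depth 20)
  ? 22.74.7.34  path d0:-→d1:-→d2:-→d3:-→d4:-→d5:-→d6:-→d7:-→d8:-→d9:-→d10:-→d11:-→d12:-→d13:-→d14:-→d15:-→d16:-→d17:-→d18:-→d19:-→d20:-→d21:-→d22:-→d23:-→d24:-→d25:-→d26:-→d27:-→d28:H0  best=H0
  + 47.191.206.34/32 (H6) depth=32
  + 22.74.7.32/28 (H3) depth=28
  + 0.0.0.0/0 (H6) depth=0
  del 22.74.7.32/28 (clear depth 28)
  + 16.0.0.0/4 (H2) depth=4
  ? 47.191.206.34  path d0:H6→d1:-→d2:-→d3:-→d4:-→d5:-→d6:-→d7:-→d8:-→d9:-→d10:-→d11:-→d12:-→d13:-→d14:-→d15:-→d16:-→d17:-→d18:-→d19:-→d20:-→d21:-→d22:-→d23:-→d24:-→d25:-→d26:-→d27:-→d28:-→d29:-→d30:-→d31:-→d32:H6  best=H6
  del 47.191.206.34/32 (clear depth 32)
  + 47.191.206.32/30 (H4) depth=30
  del 0.0.0.0/0 (clear depth 0)
  + 22.64.0.0/11 (H6) depth=11
  ? 47.191.206.32  path d0:-→d1:-→d2:-→d3:-→d4:-→d5:-→d6:-→d7:-→d8:-→d9:-→d10:-→d11:-→d12:-→d13:-→d14:-→d15:-→d16:-→d17:-→d18:-→d19:-→d20:-→d21:-→d22:-→d23:-→d24:-→d25:-→d26:-→d27:-→d28:-→d29:-→d30:H4  best=H4
  + 22.64.0.0/12 (H1) depth=12
  ? 16.0.0.1  path d0:-→d1:-→d2:-→d3:-→d4:H2→d5:-  best=H2
  + 47.176.0.0/12 (H2) depth=12
  ? 47.191.206.32  path d0:-→d1:-→d2:-→d3:-→d4:-→d5:-→d6:-→d7:-→d8:-→d9:-→d10:-→d11:-→d12:H2→d13:-→d14:-→d15:-→d16:-→d17:-→d18:-→d19:-→d20:-→d21:-→d22:-→d23:-→d24:-→d25:-→d26:-→d27:-→d28:-→d29:-→d30:H4  best=H4

== LOOKUPS ==
["H0","H0","H6","H4","H2","H4"]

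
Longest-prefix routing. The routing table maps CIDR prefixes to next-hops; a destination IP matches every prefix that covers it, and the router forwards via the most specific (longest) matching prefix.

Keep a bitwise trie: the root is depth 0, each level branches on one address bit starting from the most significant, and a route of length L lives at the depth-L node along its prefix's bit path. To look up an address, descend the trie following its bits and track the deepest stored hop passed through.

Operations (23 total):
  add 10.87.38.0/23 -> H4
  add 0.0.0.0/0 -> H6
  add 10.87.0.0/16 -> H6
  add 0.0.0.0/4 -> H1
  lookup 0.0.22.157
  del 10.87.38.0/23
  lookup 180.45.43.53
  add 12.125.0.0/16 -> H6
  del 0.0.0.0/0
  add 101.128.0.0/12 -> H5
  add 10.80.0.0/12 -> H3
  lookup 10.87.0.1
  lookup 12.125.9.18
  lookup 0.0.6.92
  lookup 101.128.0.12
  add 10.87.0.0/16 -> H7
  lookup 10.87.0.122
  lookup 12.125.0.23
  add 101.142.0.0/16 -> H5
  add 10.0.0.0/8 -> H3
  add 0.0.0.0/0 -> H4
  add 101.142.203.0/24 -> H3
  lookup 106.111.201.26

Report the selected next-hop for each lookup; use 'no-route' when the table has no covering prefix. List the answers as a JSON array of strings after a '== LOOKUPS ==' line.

Trace:
  + 10.87.38.0/23 (H4) depth=23
  + 0.0.0.0/0 (H6) depth=0
  + 10.87.0.0/16 (H6) depth=16
  + 0.0.0.0/4 (H1) depth=4
  Q 0.0.22.157: descend 0000 ; hops seen [H6,H1] ; pick H1
  - 10.87.38.0/23 clear@23
  Q 180.45.43.53: descend ε ; hops seen [H6] ; pick H6
  + 12.125.0.0/16 (H6) depth=16
  - 0.0.0.0/0 clear@0
  + 101.128.0.0/12 (H5) depth=12
  + 10.80.0.0/12 (H3) depth=12
  Q 10.87.0.1: descend 000010100101011100 ; hops seen [H1,H3,H6] ; pick H6
  Q 12.125.9.18: descend 0000110001111101 ; hops seen [H1,H6] ; pick H6
  Q 0.0.6.92: descend 0000 ; hops seen [H1] ; pick H1
  Q 101.128.0.12: descend 011001011000 ; hops seen [H5] ; pick H5
  + 10.87.0.0/16 (H7) depth=16
  Q 10.87.0.122: descend 000010100101011100 ; hops seen [H1,H3,H7] ; pick H7
  Q 12.125.0.23: descend 0000110001111101 ; hops seen [H1,H6] ; pick H6
  + 101.142.0.0/16 (H5) depth=16
  + 10.0.0.0/8 (H3) depth=8
  + 0.0.0.0/0 (H4) depth=0
  + 101.142.203.0/24 (H3) depth=24
  Q 106.111.201.26: descend 0110 ; hops seen [H4] ; pick H4

== LOOKUPS ==
["H1","H6","H6","H6","H1","H5","H7","H6","H4"]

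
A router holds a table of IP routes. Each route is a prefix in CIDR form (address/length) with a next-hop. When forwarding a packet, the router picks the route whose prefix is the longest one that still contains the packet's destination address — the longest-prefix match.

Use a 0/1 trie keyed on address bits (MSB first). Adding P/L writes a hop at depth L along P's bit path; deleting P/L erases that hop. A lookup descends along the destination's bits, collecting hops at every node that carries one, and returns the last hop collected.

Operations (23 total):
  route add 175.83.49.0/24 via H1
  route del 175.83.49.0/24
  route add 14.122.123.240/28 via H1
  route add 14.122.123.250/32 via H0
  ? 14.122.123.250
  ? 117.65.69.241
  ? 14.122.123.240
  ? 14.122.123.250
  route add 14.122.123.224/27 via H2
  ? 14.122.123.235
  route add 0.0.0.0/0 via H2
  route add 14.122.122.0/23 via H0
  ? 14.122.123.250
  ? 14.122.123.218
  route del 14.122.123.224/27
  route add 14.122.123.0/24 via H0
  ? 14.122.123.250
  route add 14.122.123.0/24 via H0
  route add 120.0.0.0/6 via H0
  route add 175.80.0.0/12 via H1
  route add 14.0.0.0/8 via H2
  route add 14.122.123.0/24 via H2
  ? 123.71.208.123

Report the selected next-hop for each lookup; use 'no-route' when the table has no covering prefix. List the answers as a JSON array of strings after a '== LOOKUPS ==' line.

Process each operation:
  + 175.83.49.0/24 (H1) depth=24
  del 175.83.49.0/24 (clear depth 24)
  + 14.122.123.240/28 (H1) depth=28
  + 14.122.123.250/32 (H0) depth=32
  lookup 14.122.123.250: bits 00001110011110100111101111111010 walk d0:-→d1:-→d2:-→d3:-→d4:-→d5:-→d6:-→d7:-→d8:-→d9:-→d10:-→d11:-→d12:-→d13:-→d14:-→d15:-→d16:-→d17:-→d18:-→d19:-→d20:-→d21:-→d22:-→d23:-→d24:-→d25:-→d26:-→d27:-→d28:H1→d29:-→d30:-→d31:-→d32:H0 -> H0
  lookup 117.65.69.241: bits 0 walk d0:-→d1:- -> no-route
  lookup 14.122.123.240: bits 0000111001111010011110111111 walk d0:-→d1:-→d2:-→d3:-→d4:-→d5:-→d6:-→d7:-→d8:-→d9:-→d10:-→d11:-→d12:-→d13:-→d14:-→d15:-→d16:-→d17:-→d18:-→d19:-→d20:-→d21:-→d22:-→d23:-→d24:-→d25:-→d26:-→d27:-→d28:H1 -> H1
  lookup 14.122.123.250: bits 00001110011110100111101111111010 walk d0:-→d1:-→d2:-→d3:-→d4:-→d5:-→d6:-→d7:-→d8:-→d9:-→d10:-→d11:-→d12:-→d13:-→d14:-→d15:-→d16:-→d17:-→d18:-→d19:-→d20:-→d21:-→d22:-→d23:-→d24:-→d25:-→d26:-→d27:-→d28:H1→d29:-→d30:-→d31:-→d32:H0 -> H0
  + 14.122.123.224/27 (H2) depth=27
  lookup 14.122.123.235: bits 000011100111101001111011111 walk d0:-→d1:-→d2:-→d3:-→d4:-→d5:-→d6:-→d7:-→d8:-→d9:-→d10:-→d11:-→d12:-→d13:-→d14:-→d15:-→d16:-→d17:-→d18:-→d19:-→d20:-→d21:-→d22:-→d23:-→d24:-→d25:-→d26:-→d27:H2 -> H2
  + 0.0.0.0/0 (H2) depth=0
  + 14.122.122.0/23 (H0) depth=23
  lookup 14.122.123.250: bits 00001110011110100111101111111010 walk d0:H2→d1:-→d2:-→d3:-→d4:-→d5:-→d6:-→d7:-→d8:-→d9:-→d10:-→d11:-→d12:-→d13:-→d14:-→d15:-→d16:-→d17:-→d18:-→d19:-→d20:-→d21:-→d22:-→d23:H0→d24:-→d25:-→d26:-→d27:H2→d28:H1→d29:-→d30:-→d31:-→d32:H0 -> H0
  lookup 14.122.123.218: bits 00001110011110100111101111 walk d0:H2→d1:-→d2:-→d3:-→d4:-→d5:-→d6:-→d7:-→d8:-→d9:-→d10:-→d11:-→d12:-→d13:-→d14:-→d15:-→d16:-→d17:-→d18:-→d19:-→d20:-→d21:-→d22:-→d23:H0→d24:-→d25:-→d26:- -> H0
  del 14.122.123.224/27 (clear depth 27)
  + 14.122.123.0/24 (H0) depth=24
  lookup 14.122.123.250: bits 00001110011110100111101111111010 walk d0:H2→d1:-→d2:-→d3:-→d4:-→d5:-→d6:-→d7:-→d8:-→d9:-→d10:-→d11:-→d12:-→d13:-→d14:-→d15:-→d16:-→d17:-→d18:-→d19:-→d20:-→d21:-→d22:-→d23:H0→d24:H0→d25:-→d26:-→d27:-→d28:H1→d29:-→d30:-→d31:-→d32:H0 -> H0
  + 14.122.123.0/24 (H0) depth=24
  + 120.0.0.0/6 (H0) depth=6
  + 175.80.0.0/12 (H1) depth=12
  + 14.0.0.0/8 (H2) depth=8
  + 14.122.123.0/24 (H2) depth=24
  lookup 123.71.208.123: bits 011110 walk d0:H2→d1:-→d2:-→d3:-→d4:-→d5:-→d6:H0 -> H0

== LOOKUPS ==
["H0","no-route","H1","H0","H2","H0","H0","H0","H0"]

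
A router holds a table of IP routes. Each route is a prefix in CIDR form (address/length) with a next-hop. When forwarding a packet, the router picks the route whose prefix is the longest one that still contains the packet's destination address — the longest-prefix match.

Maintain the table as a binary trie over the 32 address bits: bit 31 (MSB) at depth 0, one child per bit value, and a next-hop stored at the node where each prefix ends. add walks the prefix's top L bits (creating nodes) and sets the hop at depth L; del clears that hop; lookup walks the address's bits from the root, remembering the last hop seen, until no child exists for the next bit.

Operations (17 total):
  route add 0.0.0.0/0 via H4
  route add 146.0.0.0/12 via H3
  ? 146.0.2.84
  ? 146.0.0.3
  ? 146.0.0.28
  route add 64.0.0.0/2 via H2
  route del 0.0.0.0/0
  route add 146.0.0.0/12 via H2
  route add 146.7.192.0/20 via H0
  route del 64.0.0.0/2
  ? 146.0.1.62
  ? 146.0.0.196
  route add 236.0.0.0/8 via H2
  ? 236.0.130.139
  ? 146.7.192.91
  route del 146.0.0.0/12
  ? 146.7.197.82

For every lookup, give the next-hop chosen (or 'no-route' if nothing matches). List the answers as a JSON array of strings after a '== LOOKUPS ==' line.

Trace:
  + 0.0.0.0/0 (H4) depth=0
  + 146.0.0.0/12 (H3) depth=12
  lookup 146.0.2.84: bits 100100100000 walk d0:H4→d1:-→d2:-→d3:-→d4:-→d5:-→d6:-→d7:-→d8:-→d9:-→d10:-→d11:-→d12:H3 -> H3
  lookup 146.0.0.3: bits 100100100000 walk d0:H4→d1:-→d2:-→d3:-→d4:-→d5:-→d6:-→d7:-→d8:-→d9:-→d10:-→d11:-→d12:H3 -> H3
  lookup 146.0.0.28: bits 100100100000 walk d0:H4→d1:-→d2:-→d3:-→d4:-→d5:-→d6:-→d7:-→d8:-→d9:-→d10:-→d11:-→d12:H3 -> H3
  + 64.0.0.0/2 (H2) depth=2
  del 0.0.0.0/0 (clear depth 0)
  + 146.0.0.0/12 (H2) depth=12
  + 146.7.192.0/20 (H0) depth=20
  del 64.0.0.0/2 (clear depth 2)
  lookup 146.0.1.62: bits 1001001000000 walk d0:-→d1:-→d2:-→d3:-→d4:-→d5:-→d6:-→d7:-→d8:-→d9:-→d10:-→d11:-→d12:H2→d13:- -> H2
  lookup 146.0.0.196: bits 1001001000000 walk d0:-→d1:-→d2:-→d3:-→d4:-→d5:-→d6:-→d7:-→d8:-→d9:-→d10:-→d11:-→d12:H2→d13:- -> H2
  + 236.0.0.0/8 (H2) depth=8
  lookup 236.0.130.139: bits 11101100 walk d0:-→d1:-→d2:-→d3:-→d4:-→d5:-→d6:-→d7:-→d8:H2 -> H2
  lookup 146.7.192.91: bits 10010010000001111100 walk d0:-→d1:-→d2:-→d3:-→d4:-→d5:-→d6:-→d7:-→d8:-→d9:-→d10:-→d11:-→d12:H2→d13:-→d14:-→d15:-→d16:-→d17:-→d18:-→d19:-→d20:H0 -> H0
  del 146.0.0.0/12 (clear depth 12)
  lookup 146.7.197.82: bits 10010010000001111100 walk d0:-→d1:-→d2:-→d3:-→d4:-→d5:-→d6:-→d7:-→d8:-→d9:-→d10:-→d11:-→d12:-→d13:-→d14:-→d15:-→d16:-→d17:-→d18:-→d19:-→d20:H0 -> H0

== LOOKUPS ==
["H3","H3","H3","H2","H2","H2","H0","H0"]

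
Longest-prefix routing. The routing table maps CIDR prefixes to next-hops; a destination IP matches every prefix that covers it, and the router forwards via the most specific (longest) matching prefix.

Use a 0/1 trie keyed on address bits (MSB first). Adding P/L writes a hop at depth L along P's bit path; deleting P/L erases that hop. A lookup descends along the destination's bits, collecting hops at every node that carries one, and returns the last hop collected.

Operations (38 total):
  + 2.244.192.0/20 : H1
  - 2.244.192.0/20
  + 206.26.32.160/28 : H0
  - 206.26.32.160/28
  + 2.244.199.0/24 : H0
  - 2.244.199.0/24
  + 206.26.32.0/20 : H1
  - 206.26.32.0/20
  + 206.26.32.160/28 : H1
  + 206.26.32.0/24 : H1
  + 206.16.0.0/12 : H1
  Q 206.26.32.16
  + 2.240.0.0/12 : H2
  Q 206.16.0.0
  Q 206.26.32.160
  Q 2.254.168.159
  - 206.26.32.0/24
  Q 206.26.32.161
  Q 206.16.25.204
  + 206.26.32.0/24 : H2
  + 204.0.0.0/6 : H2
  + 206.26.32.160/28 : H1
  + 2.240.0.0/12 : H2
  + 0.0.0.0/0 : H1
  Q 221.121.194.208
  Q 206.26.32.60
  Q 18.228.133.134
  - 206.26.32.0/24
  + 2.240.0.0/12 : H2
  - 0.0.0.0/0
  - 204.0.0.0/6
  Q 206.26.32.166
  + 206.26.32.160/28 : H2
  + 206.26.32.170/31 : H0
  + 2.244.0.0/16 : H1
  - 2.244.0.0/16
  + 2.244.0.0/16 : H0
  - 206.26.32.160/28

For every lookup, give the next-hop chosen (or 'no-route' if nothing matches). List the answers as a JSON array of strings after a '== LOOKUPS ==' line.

Trace:
  add 2.244.192.0/20 -> H1 at depth 20
  - 2.244.192.0/20 clear@20
  add 206.26.32.160/28 -> H0 at depth 28
  - 206.26.32.160/28 clear@28
  add 2.244.199.0/24 -> H0 at depth 24
  - 2.244.199.0/24 clear@24
  add 206.26.32.0/20 -> H1 at depth 20
  - 206.26.32.0/20 clear@20
  add 206.26.32.160/28 -> H1 at depth 28
  add 206.26.32.0/24 -> H1 at depth 24
  add 206.16.0.0/12 -> H1 at depth 12
  lookup 206.26.32.16: bits 110011100001101000100000 walk d0:-→d1:-→d2:-→d3:-→d4:-→d5:-→d6:-→d7:-→d8:-→d9:-→d10:-→d11:-→d12:H1→d13:-→d14:-→d15:-→d16:-→d17:-→d18:-→d19:-→d20:-→d21:-→d22:-→d23:-→d24:H1 -> H1
  add 2.240.0.0/12 -> H2 at depth 12
  lookup 206.16.0.0: bits 110011100001 walk d0:-→d1:-→d2:-→d3:-→d4:-→d5:-→d6:-→d7:-→d8:-→d9:-→d10:-→d11:-→d12:H1 -> H1
  lookup 206.26.32.160: bits 1100111000011010001000001010 walk d0:-→d1:-→d2:-→d3:-→d4:-→d5:-→d6:-→d7:-→d8:-→d9:-→d10:-→d11:-→d12:H1→d13:-→d14:-→d15:-→d16:-→d17:-→d18:-→d19:-→d20:-→d21:-→d22:-→d23:-→d24:H1→d25:-→d26:-→d27:-→d28:H1 -> H1
  lookup 2.254.168.159: bits 000000101111 walk d0:-→d1:-→d2:-→d3:-→d4:-→d5:-→d6:-→d7:-→d8:-→d9:-→d10:-→d11:-→d12:H2 -> H2
  - 206.26.32.0/24 clear@24
  lookup 206.26.32.161: bits 1100111000011010001000001010 walk d0:-→d1:-→d2:-→d3:-→d4:-→d5:-→d6:-→d7:-→d8:-→d9:-→d10:-→d11:-→d12:H1→d13:-→d14:-→d15:-→d16:-→d17:-→d18:-→d19:-→d20:-→d21:-→d22:-→d23:-→d24:-→d25:-→d26:-→d27:-→d28:H1 -> H1
  lookup 206.16.25.204: bits 110011100001 walk d0:-→d1:-→d2:-→d3:-→d4:-→d5:-→d6:-→d7:-→d8:-→d9:-→d10:-→d11:-→d12:H1 -> H1
  add 206.26.32.0/24 -> H2 at depth 24
  add 204.0.0.0/6 -> H2 at depth 6
  add 206.26.32.160/28 -> H1 at depth 28
  add 2.240.0.0/12 -> H2 at depth 12
  add 0.0.0.0/0 -> H1 at depth 0
  lookup 221.121.194.208: bits 110 walk d0:H1→d1:-→d2:-→d3:- -> H1
  lookup 206.26.32.60: bits 110011100001101000100000 walk d0:H1→d1:-→d2:-→d3:-→d4:-→d5:-→d6:H2→d7:-→d8:-→d9:-→d10:-→d11:-→d12:H1→d13:-→d14:-→d15:-→d16:-→d17:-→d18:-→d19:-→d20:-→d21:-→d22:-→d23:-→d24:H2 -> H2
  lookup 18.228.133.134: bits 000 walk d0:H1→d1:-→d2:-→d3:- -> H1
  - 206.26.32.0/24 clear@24
  add 2.240.0.0/12 -> H2 at depth 12
  - 0.0.0.0/0 clear@0
  - 204.0.0.0/6 clear@6
  lookup 206.26.32.166: bits 1100111000011010001000001010 walk d0:-→d1:-→d2:-→d3:-→d4:-→d5:-→d6:-→d7:-→d8:-→d9:-→d10:-→d11:-→d12:H1→d13:-→d14:-→d15:-→d16:-→d17:-→d18:-→d19:-→d20:-→d21:-→d22:-→d23:-→d24:-→d25:-→d26:-→d27:-→d28:H1 -> H1
  add 206.26.32.160/28 -> H2 at depth 28
  add 206.26.32.170/31 -> H0 at depth 31
  add 2.244.0.0/16 -> H1 at depth 16
  - 2.244.0.0/16 clear@16
  add 2.244.0.0/16 -> H0 at depth 16
  - 206.26.32.160/28 clear@28

== LOOKUPS ==
["H1","H1","H1","H2","H1","H1","H1","H2","H1","H1"]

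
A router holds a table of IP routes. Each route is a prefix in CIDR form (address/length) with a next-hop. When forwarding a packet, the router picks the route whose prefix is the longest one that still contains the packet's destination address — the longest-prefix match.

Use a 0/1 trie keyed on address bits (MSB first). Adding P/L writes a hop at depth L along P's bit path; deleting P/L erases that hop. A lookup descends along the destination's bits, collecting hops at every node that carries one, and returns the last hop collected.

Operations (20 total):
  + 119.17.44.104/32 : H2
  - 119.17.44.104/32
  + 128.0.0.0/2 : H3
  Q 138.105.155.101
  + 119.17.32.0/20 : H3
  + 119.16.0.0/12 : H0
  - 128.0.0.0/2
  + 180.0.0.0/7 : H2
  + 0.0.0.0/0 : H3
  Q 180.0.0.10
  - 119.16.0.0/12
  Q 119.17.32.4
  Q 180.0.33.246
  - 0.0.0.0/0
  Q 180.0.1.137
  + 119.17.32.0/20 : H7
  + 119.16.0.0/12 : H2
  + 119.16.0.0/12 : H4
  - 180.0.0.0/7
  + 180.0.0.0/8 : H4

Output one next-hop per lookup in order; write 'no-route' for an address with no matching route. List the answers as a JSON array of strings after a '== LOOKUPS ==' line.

Process each operation:
  + 119.17.44.104/32 (H2) depth=32
  - 119.17.44.104/32 clear@32
  + 128.0.0.0/2 (H3) depth=2
  lookup 138.105.155.101: bits 10 walk d0:-→d1:-→d2:H3 -> H3
  + 119.17.32.0/20 (H3) depth=20
  + 119.16.0.0/12 (H0) depth=12
  - 128.0.0.0/2 clear@2
  + 180.0.0.0/7 (H2) depth=7
  + 0.0.0.0/0 (H3) depth=0
  lookup 180.0.0.10: bits 1011010 walk d0:H3→d1:-→d2:-→d3:-→d4:-→d5:-→d6:-→d7:H2 -> H2
  - 119.16.0.0/12 clear@12
  lookup 119.17.32.4: bits 01110111000100010010 walk d0:H3→d1:-→d2:-→d3:-→d4:-→d5:-→d6:-→d7:-→d8:-→d9:-→d10:-→d11:-→d12:-→d13:-→d14:-→d15:-→d16:-→d17:-→d18:-→d19:-→d20:H3 -> H3
  lookup 180.0.33.246: bits 1011010 walk d0:H3→d1:-→d2:-→d3:-→d4:-→d5:-→d6:-→d7:H2 -> H2
  - 0.0.0.0/0 clear@0
  lookup 180.0.1.137: bits 1011010 walk d0:-→d1:-→d2:-→d3:-→d4:-→d5:-→d6:-→d7:H2 -> H2
  + 119.17.32.0/20 (H7) depth=20
  + 119.16.0.0/12 (H2) depth=12
  + 119.16.0.0/12 (H4) depth=12
  - 180.0.0.0/7 clear@7
  + 180.0.0.0/8 (H4) depth=8

== LOOKUPS ==
["H3","H2","H3","H2","H2"]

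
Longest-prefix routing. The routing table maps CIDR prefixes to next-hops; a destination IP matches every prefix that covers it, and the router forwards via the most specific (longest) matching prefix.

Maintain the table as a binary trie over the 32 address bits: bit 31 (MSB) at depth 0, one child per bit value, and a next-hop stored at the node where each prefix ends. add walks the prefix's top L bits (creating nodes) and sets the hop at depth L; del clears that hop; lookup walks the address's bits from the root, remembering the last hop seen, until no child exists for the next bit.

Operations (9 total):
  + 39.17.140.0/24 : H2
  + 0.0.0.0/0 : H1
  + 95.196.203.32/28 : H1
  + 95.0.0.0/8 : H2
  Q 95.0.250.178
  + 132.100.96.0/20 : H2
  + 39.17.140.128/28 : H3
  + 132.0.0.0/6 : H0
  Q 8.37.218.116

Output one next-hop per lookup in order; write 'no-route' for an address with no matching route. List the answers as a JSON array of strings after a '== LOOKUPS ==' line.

Trace:
  add 39.17.140.0/24 -> H2 at depth 24
  add 0.0.0.0/0 -> H1 at depth 0
  add 95.196.203.32/28 -> H1 at depth 28
  add 95.0.0.0/8 -> H2 at depth 8
  ? 95.0.250.178  path d0:H1→d1:-→d2:-→d3:-→d4:-→d5:-→d6:-→d7:-→d8:H2  best=H2
  add 132.100.96.0/20 -> H2 at depth 20
  add 39.17.140.128/28 -> H3 at depth 28
  add 132.0.0.0/6 -> H0 at depth 6
  ? 8.37.218.116  path d0:H1→d1:-→d2:-  best=H1

== LOOKUPS ==
["H2","H1"]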